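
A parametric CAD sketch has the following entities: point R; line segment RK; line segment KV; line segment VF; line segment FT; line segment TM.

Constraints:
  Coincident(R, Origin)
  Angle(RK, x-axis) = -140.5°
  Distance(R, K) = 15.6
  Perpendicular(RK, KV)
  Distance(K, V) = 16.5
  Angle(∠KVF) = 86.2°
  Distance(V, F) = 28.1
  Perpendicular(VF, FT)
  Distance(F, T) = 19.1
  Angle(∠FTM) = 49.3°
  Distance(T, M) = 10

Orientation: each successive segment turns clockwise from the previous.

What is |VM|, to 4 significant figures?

24.07

The perpendicularity gives FT at right angles to VF, so FT runs at -54.30°; with |FT| = 19.1, T = (11.43, 3.696). ∠FTM = 49.3° gives TM at 175.0° from the x-axis; with |TM| = 10.0, M = (1.471, 4.567). Then |VM| = |M − V| = 24.07.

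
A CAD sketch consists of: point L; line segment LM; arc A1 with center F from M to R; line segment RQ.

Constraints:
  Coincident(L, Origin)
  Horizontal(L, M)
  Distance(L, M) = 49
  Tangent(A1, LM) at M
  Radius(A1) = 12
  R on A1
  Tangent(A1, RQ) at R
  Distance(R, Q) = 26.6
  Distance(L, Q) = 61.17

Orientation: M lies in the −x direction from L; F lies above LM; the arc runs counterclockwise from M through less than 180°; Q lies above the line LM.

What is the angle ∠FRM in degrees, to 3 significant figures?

36.4°

Checks: |FM| = 12.00 ✓; |FR| = 12.00 ✓; ∠(FR, RQ) = 90.00° ✓; |RQ| = 26.60 ✓; |LQ| = 61.17 ✓.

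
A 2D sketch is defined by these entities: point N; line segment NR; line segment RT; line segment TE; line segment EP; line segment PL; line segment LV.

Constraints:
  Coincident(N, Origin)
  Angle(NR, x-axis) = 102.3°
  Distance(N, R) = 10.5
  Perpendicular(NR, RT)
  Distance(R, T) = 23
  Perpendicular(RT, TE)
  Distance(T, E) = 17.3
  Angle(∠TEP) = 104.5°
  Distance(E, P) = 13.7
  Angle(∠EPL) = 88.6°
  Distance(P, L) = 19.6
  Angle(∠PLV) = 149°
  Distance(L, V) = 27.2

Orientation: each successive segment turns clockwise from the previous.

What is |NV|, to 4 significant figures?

37.33

∠EPL = 88.6° gives PL at 115.4° from the x-axis; with |PL| = 19.6, L = (3.285, 9.784). ∠PLV = 149.0° gives LV at 84.40° from the x-axis; with |LV| = 27.2, V = (5.939, 36.85). Then |NV| = |V − N| = 37.33.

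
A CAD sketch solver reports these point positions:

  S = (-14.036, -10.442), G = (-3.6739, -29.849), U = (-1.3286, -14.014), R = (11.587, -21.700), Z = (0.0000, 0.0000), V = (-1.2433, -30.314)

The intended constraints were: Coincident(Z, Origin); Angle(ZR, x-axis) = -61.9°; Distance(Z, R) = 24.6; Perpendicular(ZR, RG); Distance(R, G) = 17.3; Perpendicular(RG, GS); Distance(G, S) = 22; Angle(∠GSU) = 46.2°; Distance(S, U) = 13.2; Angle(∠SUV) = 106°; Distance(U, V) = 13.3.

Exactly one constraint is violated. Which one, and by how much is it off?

Distance(U, V) = 13.3 — off by 3.00.

Z = (0.00, 0.00) ✓; ZR at -61.90° ✓; |ZR| = 24.60 ✓; ∠(ZR, RG) = 90.00° ✓; |RG| = 17.30 ✓; ∠(RG, GS) = 90.00° ✓; |GS| = 22.00 ✓; ∠GSU = 46.20° ✓; |SU| = 13.20 ✓; ∠SUV = 106.0° ✓; |UV| = 16.30 ✗.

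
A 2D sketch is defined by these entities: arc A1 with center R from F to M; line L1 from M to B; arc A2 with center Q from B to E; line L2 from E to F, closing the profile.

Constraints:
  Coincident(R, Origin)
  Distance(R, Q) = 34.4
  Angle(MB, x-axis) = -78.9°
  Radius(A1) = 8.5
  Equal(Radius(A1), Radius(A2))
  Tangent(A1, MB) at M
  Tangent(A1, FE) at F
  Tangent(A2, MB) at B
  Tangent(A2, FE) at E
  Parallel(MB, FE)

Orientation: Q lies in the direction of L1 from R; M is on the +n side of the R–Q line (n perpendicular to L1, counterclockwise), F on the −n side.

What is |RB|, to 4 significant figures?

35.43

Tangency of A1 to both parallel lines with radius 8.5 puts M and F at R ± 8.5·n: M = (8.341, 1.636), F = (-8.341, -1.636). Equal radii place B and E the same way about Q: B = Q + 8.5·n = (14.96, -32.12), E = Q − 8.5·n = (-1.718, -35.39). Then |RB| = |B − R| = 35.43.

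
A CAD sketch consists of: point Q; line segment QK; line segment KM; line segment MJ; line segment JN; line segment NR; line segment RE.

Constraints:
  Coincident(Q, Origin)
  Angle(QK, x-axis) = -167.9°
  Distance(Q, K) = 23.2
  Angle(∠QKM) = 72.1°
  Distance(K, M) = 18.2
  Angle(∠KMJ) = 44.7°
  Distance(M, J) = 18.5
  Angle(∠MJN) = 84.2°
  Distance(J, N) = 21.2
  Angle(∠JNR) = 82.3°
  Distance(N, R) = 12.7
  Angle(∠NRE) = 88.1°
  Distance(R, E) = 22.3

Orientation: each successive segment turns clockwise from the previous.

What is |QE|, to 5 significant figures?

14.209

∠JNR = 82.3° gives NR at 115.40° from the x-axis; with |NR| = 12.7, R = (-32.435, -1.2588). ∠NRE = 88.1° gives RE at 23.500° from the x-axis; with |RE| = 22.3, E = (-11.985, 7.6333). Then |QE| = |E − Q| = 14.209.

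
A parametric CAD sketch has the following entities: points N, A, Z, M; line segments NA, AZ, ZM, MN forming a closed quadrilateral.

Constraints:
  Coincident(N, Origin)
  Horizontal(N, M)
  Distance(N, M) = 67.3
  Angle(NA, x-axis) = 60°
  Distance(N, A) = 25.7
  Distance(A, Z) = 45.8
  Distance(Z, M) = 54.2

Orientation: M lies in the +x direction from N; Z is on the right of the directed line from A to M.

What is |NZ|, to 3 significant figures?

29.6

Checks: |AZ| = 45.80 ✓; |ZM| = 54.20 ✓.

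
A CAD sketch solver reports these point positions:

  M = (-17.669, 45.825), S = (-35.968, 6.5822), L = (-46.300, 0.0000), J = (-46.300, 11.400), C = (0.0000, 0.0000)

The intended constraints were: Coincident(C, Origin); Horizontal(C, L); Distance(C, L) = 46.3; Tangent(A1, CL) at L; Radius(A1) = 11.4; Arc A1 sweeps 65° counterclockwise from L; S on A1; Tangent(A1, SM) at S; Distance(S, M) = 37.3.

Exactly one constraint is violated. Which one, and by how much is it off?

Distance(S, M) = 37.3 — off by 6.00.

C = (0.00, 0.00) ✓; C.y = 0.00, L.y = 0.00 ✓; |CL| = 46.30 ✓; ∠(JL, LC) = 90.00° ✓; |JL| = 11.40 ✓; bearing(J→S) − bearing(J→L) = 65.00° ✓; |JS| = 11.40 ✓; ∠(JS, SM) = 90.00° ✓; |SM| = 43.30 ✗.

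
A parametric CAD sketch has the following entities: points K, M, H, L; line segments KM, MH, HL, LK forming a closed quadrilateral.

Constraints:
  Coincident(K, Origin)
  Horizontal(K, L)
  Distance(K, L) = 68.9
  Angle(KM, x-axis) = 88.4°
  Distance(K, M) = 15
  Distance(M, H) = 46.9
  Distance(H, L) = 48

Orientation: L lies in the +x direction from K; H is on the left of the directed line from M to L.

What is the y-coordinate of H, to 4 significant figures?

38.89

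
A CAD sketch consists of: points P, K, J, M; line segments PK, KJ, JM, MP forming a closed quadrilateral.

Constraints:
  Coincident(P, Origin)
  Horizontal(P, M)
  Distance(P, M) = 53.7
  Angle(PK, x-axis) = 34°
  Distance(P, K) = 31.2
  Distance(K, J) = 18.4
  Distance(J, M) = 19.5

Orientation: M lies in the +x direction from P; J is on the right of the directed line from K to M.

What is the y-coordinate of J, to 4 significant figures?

1.057

P is at the origin; P and M share the same y with |PM| = 53.7 and M in +x, so M = (53.7, 0). PK runs at 34.0° with |PK| = 31.2, so K = (25.87, 17.45). J is determined by |KJ| = 18.4 and |JM| = 19.5 together: it lies at the intersection of circle(K, 18.4) and circle(M, 19.5). With |KM| = 32.85, the foot of the radical line on KM is 15.79 from K and the perpendicular offset is √(18.4² − 15.79²) = 9.446. Taking the right-of-KM solution: J = (34.23, 1.057).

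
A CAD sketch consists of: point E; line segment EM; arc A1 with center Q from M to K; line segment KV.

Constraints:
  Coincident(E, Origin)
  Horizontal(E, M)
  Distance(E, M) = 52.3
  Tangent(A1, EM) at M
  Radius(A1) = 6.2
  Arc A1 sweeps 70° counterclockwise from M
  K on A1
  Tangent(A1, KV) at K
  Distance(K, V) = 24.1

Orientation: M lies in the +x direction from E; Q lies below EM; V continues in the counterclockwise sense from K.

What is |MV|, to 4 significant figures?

30.20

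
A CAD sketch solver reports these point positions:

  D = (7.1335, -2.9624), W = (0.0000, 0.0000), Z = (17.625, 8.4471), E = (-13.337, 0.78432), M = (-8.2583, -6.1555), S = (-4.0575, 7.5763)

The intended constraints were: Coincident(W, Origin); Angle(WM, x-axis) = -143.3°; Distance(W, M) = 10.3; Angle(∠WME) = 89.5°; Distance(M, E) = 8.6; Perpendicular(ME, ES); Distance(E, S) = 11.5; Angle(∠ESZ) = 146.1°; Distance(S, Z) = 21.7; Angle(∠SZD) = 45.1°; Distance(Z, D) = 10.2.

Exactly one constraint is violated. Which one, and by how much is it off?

Distance(Z, D) = 10.2 — off by 5.30.

W = (0.00, 0.00) ✓; WM at -143.3° ✓; |WM| = 10.30 ✓; ∠WME = 89.50° ✓; |ME| = 8.600 ✓; ∠(ME, ES) = 90.00° ✓; |ES| = 11.50 ✓; ∠ESZ = 146.1° ✓; |SZ| = 21.70 ✓; ∠SZD = 45.10° ✓; |ZD| = 15.50 ✗.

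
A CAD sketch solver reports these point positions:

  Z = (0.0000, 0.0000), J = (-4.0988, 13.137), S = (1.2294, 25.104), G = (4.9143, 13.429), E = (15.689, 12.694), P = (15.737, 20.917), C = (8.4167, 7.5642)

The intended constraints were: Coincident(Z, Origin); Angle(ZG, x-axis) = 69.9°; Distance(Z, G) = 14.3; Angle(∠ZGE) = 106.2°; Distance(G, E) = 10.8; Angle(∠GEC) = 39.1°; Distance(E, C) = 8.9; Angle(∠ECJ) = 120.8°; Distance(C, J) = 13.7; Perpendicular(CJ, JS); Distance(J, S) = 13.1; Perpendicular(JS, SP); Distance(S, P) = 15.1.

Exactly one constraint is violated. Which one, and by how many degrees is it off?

Perpendicular(JS, SP) — off by 7.90°.

Z = (0.00, 0.00) ✓; ZG at 69.90° ✓; |ZG| = 14.30 ✓; ∠ZGE = 106.2° ✓; |GE| = 10.80 ✓; ∠GEC = 39.10° ✓; |EC| = 8.900 ✓; ∠ECJ = 120.8° ✓; |CJ| = 13.70 ✓; ∠(CJ, JS) = 90.00° ✓; |JS| = 13.10 ✓; ∠(JS, SP) = 82.10° ✗; |SP| = 15.10 ✓.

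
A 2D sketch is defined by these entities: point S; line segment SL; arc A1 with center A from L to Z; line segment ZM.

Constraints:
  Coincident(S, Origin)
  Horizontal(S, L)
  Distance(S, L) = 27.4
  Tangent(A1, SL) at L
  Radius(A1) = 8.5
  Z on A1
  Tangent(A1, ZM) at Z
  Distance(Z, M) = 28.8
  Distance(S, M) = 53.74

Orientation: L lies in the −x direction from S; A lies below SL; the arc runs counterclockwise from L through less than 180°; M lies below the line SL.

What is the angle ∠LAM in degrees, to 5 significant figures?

154.77°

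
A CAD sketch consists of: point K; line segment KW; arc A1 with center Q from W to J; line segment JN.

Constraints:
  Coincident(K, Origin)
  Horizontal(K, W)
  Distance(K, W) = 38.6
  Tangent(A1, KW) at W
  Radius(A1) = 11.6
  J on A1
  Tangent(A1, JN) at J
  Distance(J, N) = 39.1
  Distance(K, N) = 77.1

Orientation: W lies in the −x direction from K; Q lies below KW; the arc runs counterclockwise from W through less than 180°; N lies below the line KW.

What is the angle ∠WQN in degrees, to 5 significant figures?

142.82°

Checks: |QJ| = 11.60 ✓; ∠(QJ, JN) = 90.00° ✓; |JN| = 39.10 ✓; |KN| = 77.10 ✓.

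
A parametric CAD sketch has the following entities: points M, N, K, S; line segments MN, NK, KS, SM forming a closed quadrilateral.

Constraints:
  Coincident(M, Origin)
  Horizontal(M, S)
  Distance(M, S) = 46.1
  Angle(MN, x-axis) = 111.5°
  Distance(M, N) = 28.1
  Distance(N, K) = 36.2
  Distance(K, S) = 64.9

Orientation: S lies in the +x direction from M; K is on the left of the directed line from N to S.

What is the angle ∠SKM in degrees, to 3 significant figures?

44.0°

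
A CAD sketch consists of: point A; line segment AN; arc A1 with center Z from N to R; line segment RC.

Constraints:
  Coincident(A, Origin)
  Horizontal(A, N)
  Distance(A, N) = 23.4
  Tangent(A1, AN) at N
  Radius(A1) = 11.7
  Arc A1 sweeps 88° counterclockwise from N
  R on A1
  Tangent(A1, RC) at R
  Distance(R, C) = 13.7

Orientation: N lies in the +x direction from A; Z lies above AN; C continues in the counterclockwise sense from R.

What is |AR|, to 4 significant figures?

36.86

A is at the origin; A and N share the same y with |AN| = 23.4 and N on the +x side, so N = (23.40, 0.000). The tangent condition forces ZN to be normal to AN, so Z = N + (0, 11.7) = (23.40, 11.70). On A1, N sits at bearing -90° from Z; an 88° counterclockwise sweep puts R at bearing -2°, so R = Z + 11.7·(cos -2°, sin -2°) = (35.09, 11.29). Then |AR| = |R − A| = 36.86.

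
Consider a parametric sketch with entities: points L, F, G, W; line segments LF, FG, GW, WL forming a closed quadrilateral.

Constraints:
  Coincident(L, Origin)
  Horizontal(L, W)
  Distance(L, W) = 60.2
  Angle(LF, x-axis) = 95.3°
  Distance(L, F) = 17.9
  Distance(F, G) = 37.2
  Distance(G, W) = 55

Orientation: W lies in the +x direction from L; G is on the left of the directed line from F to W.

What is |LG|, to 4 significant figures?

50.08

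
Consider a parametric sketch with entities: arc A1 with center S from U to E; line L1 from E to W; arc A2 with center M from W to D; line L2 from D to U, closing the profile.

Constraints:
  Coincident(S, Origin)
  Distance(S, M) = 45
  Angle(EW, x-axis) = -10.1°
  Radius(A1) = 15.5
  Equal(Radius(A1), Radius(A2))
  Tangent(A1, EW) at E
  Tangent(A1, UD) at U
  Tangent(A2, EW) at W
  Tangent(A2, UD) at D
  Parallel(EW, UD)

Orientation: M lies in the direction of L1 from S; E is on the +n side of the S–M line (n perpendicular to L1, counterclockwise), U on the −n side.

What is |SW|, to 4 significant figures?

47.59

Tangency of A1 to both parallel lines with radius 15.5 puts E and U at S ± 15.5·n: E = (2.718, 15.26), U = (-2.718, -15.26). Equal radii place W and D the same way about M: W = M + 15.5·n = (47.02, 7.368), D = M − 15.5·n = (41.58, -23.15). Then |SW| = |W − S| = 47.59.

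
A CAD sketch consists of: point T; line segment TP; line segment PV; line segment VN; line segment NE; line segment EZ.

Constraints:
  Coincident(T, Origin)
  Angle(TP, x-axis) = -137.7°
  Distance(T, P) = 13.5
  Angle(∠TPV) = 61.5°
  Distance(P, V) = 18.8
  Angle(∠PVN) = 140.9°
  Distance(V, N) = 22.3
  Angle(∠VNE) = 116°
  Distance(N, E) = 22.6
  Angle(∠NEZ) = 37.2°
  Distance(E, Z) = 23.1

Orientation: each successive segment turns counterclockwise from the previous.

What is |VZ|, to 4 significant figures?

15.24

∠VNE = 116.0° gives NE at 83.90° from the x-axis; with |NE| = 22.6, E = (31.14, 14.79). ∠NEZ = 37.2° gives EZ at -133.3° from the x-axis; with |EZ| = 23.1, Z = (15.30, -2.017). Then |VZ| = |Z − V| = 15.24.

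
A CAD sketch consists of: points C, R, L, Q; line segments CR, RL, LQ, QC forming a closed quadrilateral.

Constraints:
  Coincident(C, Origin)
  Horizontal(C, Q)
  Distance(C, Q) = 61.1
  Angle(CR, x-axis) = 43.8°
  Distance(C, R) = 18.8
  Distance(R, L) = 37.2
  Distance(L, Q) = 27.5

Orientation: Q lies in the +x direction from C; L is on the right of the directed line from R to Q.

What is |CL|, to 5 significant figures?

40.899

Checks: |RL| = 37.20 ✓; |LQ| = 27.50 ✓.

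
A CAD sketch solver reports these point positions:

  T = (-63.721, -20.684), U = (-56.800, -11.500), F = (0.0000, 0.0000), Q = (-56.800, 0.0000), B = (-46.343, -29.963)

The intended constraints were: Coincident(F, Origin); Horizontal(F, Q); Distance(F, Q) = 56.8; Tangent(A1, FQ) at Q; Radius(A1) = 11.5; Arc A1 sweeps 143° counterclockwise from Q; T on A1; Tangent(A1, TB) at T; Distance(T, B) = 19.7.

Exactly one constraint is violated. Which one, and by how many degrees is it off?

Tangent(A1, TB) at T — off by 8.90°.

F = (0.00, 0.00) ✓; F.y = 0.00, Q.y = 0.00 ✓; |FQ| = 56.80 ✓; ∠(UQ, QF) = 90.00° ✓; |UQ| = 11.50 ✓; bearing(U→T) − bearing(U→Q) = 143.0° ✓; |UT| = 11.50 ✓; ∠(UT, TB) = 81.10° ✗; |TB| = 19.70 ✓.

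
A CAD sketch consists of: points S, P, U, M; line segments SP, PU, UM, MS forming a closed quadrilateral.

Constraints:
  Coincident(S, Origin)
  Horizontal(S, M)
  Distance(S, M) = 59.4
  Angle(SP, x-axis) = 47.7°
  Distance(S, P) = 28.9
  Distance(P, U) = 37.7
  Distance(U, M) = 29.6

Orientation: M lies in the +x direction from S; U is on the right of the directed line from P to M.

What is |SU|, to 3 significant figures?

35.9

Checks: |PU| = 37.70 ✓; |UM| = 29.60 ✓.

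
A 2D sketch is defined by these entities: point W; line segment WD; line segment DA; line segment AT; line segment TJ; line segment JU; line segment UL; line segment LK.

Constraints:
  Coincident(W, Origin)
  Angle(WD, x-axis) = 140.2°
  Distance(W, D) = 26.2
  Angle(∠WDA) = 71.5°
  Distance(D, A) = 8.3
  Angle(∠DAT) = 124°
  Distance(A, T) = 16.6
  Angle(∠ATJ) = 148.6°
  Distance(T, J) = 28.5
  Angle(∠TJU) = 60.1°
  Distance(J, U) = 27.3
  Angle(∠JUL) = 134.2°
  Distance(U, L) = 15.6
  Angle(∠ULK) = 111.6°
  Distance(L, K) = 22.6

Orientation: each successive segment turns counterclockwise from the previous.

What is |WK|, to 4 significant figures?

24.14

W is at the origin; WD runs at 140.2° with length 26.2, so D = (-20.13, 16.77). ∠WDA = 71.5° gives DA at -111.3° from the x-axis; with |DA| = 8.3, A = (-23.14, 9.038). ∠DAT = 124.0° gives AT at -55.30° from the x-axis; with |AT| = 16.6, T = (-13.69, -4.610). ∠ATJ = 148.6° gives TJ at -23.90° from the x-axis; with |TJ| = 28.5, J = (12.36, -16.16). ∠TJU = 60.1° gives JU at 96.00° from the x-axis; with |JU| = 27.3, U = (9.509, 10.99). ∠JUL = 134.2° gives UL at 141.8° from the x-axis; with |UL| = 15.6, L = (-2.751, 20.64). ∠ULK = 111.6° gives LK at -149.8° from the x-axis; with |LK| = 22.6, K = (-22.28, 9.273). Then |WK| = |K − W| = 24.14.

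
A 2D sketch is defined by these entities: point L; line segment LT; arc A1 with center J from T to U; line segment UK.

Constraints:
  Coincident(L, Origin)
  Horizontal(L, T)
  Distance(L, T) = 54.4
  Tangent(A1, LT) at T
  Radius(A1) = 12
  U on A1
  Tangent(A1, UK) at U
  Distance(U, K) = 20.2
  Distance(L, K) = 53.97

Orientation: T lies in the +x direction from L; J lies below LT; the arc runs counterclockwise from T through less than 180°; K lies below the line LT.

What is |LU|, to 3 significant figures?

44.2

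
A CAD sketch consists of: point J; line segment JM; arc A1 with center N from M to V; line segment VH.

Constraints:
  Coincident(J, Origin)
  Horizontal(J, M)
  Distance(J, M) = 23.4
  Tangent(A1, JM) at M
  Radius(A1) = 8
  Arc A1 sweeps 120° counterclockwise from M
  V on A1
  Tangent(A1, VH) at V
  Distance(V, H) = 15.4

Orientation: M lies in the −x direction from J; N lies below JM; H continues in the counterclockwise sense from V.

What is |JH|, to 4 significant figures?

33.97

J is at the origin; J and M share the same y with |JM| = 23.4 and M on the −x side, so M = (-23.40, 0.000). The tangent condition forces NM to be normal to JM, so N = M + (0, -8) = (-23.40, -8.000). On A1, M sits at bearing 90° from N; a 120° counterclockwise sweep puts V at bearing 210°, so V = N + 8.0·(cos 210°, sin 210°) = (-30.33, -12.00). The tangent condition forces NV to be normal to VH, so VH runs along (−sin 210°, cos 210°); with |VH| = 15.4, H = (-22.63, -25.34). Then |JH| = |H − J| = 33.97.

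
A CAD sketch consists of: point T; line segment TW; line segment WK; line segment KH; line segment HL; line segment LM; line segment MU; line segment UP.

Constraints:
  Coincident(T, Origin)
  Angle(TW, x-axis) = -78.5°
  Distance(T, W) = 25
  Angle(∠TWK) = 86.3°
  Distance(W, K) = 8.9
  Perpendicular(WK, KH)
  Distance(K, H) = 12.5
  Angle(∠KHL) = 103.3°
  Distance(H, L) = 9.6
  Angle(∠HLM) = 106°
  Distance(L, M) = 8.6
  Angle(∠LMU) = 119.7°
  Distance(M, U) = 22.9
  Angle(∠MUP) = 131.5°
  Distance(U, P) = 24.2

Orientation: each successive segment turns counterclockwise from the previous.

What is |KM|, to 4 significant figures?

15.35

T is at the origin; TW runs at -78.5° with length 25.0, so W = (4.984, -24.50). ∠TWK = 86.3° gives WK at 15.20° from the x-axis; with |WK| = 8.9, K = (13.57, -22.16). WK is perpendicular to KH, so KH runs at 105.2°; with |KH| = 12.5, H = (10.30, -10.10). ∠KHL = 103.3° gives HL at -178.1° from the x-axis; with |HL| = 9.6, L = (0.7008, -10.42). ∠HLM = 106.0° gives LM at -104.1° from the x-axis; with |LM| = 8.6, M = (-1.394, -18.76). Then |KM| = |M − K| = 15.35.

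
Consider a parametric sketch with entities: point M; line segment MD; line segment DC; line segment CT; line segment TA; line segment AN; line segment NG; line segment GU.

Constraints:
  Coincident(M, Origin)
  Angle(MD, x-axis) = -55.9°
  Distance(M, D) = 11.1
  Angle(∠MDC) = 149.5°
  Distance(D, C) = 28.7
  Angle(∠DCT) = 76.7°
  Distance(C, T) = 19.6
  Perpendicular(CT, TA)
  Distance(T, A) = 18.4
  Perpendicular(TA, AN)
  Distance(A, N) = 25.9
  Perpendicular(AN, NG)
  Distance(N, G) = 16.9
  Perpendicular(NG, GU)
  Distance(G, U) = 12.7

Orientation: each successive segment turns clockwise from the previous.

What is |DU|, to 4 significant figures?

26.43

AN ⟂ NG, so NG runs at -99.70°; with |NG| = 16.9, G = (14.49, -37.42). The perpendicularity gives GU at right angles to NG, so GU runs at 170.3°; with |GU| = 12.7, U = (1.969, -35.28). Then |DU| = |U − D| = 26.43.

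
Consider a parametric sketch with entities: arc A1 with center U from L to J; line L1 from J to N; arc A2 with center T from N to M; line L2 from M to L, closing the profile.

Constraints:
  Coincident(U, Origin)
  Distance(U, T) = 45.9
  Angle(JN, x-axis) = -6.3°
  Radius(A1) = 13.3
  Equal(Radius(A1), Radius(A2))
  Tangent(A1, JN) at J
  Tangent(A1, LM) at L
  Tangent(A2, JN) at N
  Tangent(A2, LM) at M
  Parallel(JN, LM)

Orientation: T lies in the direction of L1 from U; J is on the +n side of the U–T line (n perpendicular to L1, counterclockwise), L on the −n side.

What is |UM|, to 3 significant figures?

47.8

The slot axis is L1's direction at -6.3°, so u = (cos -6.3°, sin -6.3°) = (0.994, -0.110) and n = (−sin -6.3°, cos -6.3°) = (0.110, 0.994). U is at the origin and T lies 45.9 along u from U, so T = 45.9·u = (45.6, -5.04). Tangency of A1 to both parallel lines with radius 13.3 puts J and L at U ± 13.3·n: J = (1.46, 13.2), L = (-1.46, -13.2). Equal radii place N and M the same way about T: N = T + 13.3·n = (47.1, 8.18), M = T − 13.3·n = (44.2, -18.3). Then |UM| = |M − U| = 47.8.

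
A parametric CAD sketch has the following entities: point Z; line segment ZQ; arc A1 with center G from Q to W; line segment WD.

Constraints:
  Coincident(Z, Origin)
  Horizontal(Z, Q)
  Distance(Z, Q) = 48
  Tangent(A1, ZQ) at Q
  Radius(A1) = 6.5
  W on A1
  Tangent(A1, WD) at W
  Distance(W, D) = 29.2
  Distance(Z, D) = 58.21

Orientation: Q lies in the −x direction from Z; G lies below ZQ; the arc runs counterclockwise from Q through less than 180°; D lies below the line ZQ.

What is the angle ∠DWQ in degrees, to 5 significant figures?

126.33°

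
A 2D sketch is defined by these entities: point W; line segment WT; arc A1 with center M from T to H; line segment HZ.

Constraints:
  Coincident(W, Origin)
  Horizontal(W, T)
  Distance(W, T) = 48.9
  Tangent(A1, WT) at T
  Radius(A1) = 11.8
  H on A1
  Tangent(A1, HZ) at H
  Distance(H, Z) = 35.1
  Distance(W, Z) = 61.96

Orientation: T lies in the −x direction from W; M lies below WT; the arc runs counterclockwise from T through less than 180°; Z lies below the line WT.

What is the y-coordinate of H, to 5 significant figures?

-18.246

Checks: W.y = 0.00, T.y = 0.00 ✓; |MH| = 11.80 ✓; ∠(MH, HZ) = 90.00° ✓; |HZ| = 35.10 ✓; |WZ| = 61.96 ✓.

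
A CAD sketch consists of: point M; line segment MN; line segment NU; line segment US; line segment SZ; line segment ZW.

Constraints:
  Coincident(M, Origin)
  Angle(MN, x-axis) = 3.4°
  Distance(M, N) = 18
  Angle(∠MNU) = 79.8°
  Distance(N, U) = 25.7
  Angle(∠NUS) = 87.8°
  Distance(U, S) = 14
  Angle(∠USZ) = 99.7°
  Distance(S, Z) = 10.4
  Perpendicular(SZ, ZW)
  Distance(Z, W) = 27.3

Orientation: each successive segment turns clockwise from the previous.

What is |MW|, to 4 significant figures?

30.53

∠USZ = 99.7° gives SZ at 90.70° from the x-axis; with |SZ| = 10.4, Z = (0.9706, -11.86). The perpendicularity gives ZW at right angles to SZ, so ZW runs at 0.7000°; with |ZW| = 27.3, W = (28.27, -11.53). Then |MW| = |W − M| = 30.53.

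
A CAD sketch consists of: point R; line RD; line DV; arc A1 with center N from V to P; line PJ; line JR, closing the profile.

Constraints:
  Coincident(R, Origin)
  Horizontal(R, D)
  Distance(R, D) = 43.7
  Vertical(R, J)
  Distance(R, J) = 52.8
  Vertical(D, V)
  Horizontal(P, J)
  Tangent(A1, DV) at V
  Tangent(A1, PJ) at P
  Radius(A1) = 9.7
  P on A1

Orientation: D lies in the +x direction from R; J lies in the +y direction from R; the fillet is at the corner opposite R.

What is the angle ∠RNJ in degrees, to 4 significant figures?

67.65°

R is at the origin; R and D share the same y with |RD| = 43.7 and D on the +x side, so D = (43.70, 0.000). RJ is vertical with |RJ| = 52.8 and J on the +y side, so J = (0.000, 52.80). The virtual corner opposite R is at (43.70, 52.80). Since A1 is tangent to DV there, NV ⟂ DV and tangency of A1 to PJ means the radius NP is perpendicular to PJ, with radius 9.7, so the center N sits 9.7 in from both sides at N = (34.00, 43.10). Then cos ∠RNJ = NR·NJ / (|NR||NJ|), giving 67.65°.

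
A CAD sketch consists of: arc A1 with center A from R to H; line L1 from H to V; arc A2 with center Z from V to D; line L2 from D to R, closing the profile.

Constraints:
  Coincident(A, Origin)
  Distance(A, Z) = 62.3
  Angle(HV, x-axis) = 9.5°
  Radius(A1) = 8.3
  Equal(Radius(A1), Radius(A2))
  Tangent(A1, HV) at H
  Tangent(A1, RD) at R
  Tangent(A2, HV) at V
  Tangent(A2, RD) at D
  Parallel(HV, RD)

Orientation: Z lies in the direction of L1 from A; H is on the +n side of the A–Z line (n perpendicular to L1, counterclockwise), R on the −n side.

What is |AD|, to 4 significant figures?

62.85

Tangency of A1 to both parallel lines with radius 8.3 puts H and R at A ± 8.3·n: H = (-1.370, 8.186), R = (1.370, -8.186). Equal radii place V and D the same way about Z: V = Z + 8.3·n = (60.08, 18.47), D = Z − 8.3·n = (62.82, 2.096). Then |AD| = |D − A| = 62.85.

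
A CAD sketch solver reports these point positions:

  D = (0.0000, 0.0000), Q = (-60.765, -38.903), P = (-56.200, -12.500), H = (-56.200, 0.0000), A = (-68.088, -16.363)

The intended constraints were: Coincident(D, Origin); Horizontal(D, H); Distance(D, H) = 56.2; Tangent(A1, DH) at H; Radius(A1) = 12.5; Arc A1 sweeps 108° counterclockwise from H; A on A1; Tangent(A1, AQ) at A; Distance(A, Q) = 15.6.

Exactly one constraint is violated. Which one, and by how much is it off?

Distance(A, Q) = 15.6 — off by 8.10.

D = (0.00, 0.00) ✓; D.y = 0.00, H.y = 0.00 ✓; |DH| = 56.20 ✓; ∠(PH, HD) = 90.00° ✓; |PH| = 12.50 ✓; bearing(P→A) − bearing(P→H) = 108.0° ✓; |PA| = 12.50 ✓; ∠(PA, AQ) = 90.00° ✓; |AQ| = 23.70 ✗.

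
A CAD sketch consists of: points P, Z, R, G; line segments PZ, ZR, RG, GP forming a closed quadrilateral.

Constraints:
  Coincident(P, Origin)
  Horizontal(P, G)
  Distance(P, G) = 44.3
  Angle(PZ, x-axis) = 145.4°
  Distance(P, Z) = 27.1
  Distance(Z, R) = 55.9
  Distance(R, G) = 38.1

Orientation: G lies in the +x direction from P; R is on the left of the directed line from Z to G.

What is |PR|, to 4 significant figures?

46.27

Checks: |ZR| = 55.90 ✓; |RG| = 38.10 ✓.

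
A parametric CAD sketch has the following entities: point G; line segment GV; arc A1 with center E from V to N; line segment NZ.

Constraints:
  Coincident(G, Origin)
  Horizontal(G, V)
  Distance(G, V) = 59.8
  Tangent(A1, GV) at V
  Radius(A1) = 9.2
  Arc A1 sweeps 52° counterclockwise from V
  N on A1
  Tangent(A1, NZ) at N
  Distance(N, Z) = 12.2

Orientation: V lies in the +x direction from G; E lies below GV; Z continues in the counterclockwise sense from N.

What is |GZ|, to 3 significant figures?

46.9

G is at the origin; G and V share the same y with |GV| = 59.8 and V on the +x side, so V = (59.8, 0.00). Tangency of A1 to GV means the radius EV is perpendicular to GV, so E = V + (0, -9.2) = (59.8, -9.20). On A1, V sits at bearing 90° from E; a 52° counterclockwise sweep puts N at bearing 142°, so N = E + 9.2·(cos 142°, sin 142°) = (52.6, -3.54). The tangent condition forces EN to be normal to NZ, so NZ runs along (−sin 142°, cos 142°); with |NZ| = 12.2, Z = (45.0, -13.1). Then |GZ| = |Z − G| = 46.9.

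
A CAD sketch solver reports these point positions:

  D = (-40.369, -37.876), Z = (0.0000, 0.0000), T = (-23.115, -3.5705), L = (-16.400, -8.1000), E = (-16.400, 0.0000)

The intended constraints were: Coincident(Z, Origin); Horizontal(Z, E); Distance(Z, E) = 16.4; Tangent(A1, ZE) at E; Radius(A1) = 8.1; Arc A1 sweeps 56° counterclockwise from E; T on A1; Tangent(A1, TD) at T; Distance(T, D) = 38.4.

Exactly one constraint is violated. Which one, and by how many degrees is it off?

Tangent(A1, TD) at T — off by 7.30°.

Z = (0.00, 0.00) ✓; Z.y = 0.00, E.y = 0.00 ✓; |ZE| = 16.40 ✓; ∠(LE, EZ) = 90.00° ✓; |LE| = 8.100 ✓; bearing(L→T) − bearing(L→E) = 56.00° ✓; |LT| = 8.100 ✓; ∠(LT, TD) = 82.70° ✗; |TD| = 38.40 ✓.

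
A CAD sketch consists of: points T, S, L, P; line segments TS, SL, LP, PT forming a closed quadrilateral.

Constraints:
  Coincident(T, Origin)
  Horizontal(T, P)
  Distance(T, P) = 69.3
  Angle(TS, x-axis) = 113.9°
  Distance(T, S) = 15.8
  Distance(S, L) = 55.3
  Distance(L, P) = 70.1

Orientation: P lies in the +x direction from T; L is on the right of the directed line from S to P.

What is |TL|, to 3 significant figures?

39.6

T is at the origin; T and P share the same y with |TP| = 69.3 and P in +x, so P = (69.3, 0). TS runs at 113.9° with |TS| = 15.8, so S = (-6.40, 14.4). L is determined by |SL| = 55.3 and |LP| = 70.1 together: it lies at the intersection of circle(S, 55.3) and circle(P, 70.1). With |SP| = 77.1, the foot of the radical line on SP is 26.5 from S and the perpendicular offset is √(55.3² − 26.5²) = 48.5. Taking the right-of-SP solution: L = (10.5, -38.2).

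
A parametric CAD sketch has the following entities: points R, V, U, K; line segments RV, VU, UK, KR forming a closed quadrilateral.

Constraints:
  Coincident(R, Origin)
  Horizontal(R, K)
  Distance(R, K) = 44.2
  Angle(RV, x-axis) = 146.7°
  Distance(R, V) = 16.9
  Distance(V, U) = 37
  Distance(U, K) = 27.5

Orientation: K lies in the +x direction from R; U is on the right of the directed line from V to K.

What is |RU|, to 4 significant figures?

20.18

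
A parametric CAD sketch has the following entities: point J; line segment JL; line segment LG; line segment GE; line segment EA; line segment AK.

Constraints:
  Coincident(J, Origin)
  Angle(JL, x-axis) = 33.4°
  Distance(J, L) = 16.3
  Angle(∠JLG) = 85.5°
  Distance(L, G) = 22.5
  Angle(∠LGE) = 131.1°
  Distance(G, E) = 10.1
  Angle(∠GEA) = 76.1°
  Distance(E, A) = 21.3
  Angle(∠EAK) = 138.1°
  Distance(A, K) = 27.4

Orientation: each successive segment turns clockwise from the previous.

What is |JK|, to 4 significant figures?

18.54

J is at the origin; JL runs at 33.4° with length 16.3, so L = (13.61, 8.973). ∠JLG = 85.5° gives LG at -61.10° from the x-axis; with |LG| = 22.5, G = (24.48, -10.73). ∠LGE = 131.1° gives GE at -110.0° from the x-axis; with |GE| = 10.1, E = (21.03, -20.22). ∠GEA = 76.1° gives EA at 146.1° from the x-axis; with |EA| = 21.3, A = (3.348, -8.336). ∠EAK = 138.1° gives AK at 104.2° from the x-axis; with |AK| = 27.4, K = (-3.373, 18.23). Then |JK| = |K − J| = 18.54.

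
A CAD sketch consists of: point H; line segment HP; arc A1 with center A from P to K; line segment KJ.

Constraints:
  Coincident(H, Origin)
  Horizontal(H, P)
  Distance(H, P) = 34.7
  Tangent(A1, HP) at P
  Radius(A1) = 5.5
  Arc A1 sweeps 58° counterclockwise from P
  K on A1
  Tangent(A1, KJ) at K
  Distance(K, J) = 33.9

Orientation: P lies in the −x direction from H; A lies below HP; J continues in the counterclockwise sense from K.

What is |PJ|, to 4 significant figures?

38.65

H is at the origin; H and P share the same y with |HP| = 34.7 and P on the −x side, so P = (-34.70, 0.000). The tangent condition forces AP to be normal to HP, so A = P + (0, -5.5) = (-34.70, -5.500). On A1, P sits at bearing 90° from A; a 58° counterclockwise sweep puts K at bearing 148°, so K = A + 5.5·(cos 148°, sin 148°) = (-39.36, -2.585). Tangency of A1 to KJ means the radius AK is perpendicular to KJ, so KJ runs along (−sin 148°, cos 148°); with |KJ| = 33.9, J = (-57.33, -31.33). Then |PJ| = |J − P| = 38.65.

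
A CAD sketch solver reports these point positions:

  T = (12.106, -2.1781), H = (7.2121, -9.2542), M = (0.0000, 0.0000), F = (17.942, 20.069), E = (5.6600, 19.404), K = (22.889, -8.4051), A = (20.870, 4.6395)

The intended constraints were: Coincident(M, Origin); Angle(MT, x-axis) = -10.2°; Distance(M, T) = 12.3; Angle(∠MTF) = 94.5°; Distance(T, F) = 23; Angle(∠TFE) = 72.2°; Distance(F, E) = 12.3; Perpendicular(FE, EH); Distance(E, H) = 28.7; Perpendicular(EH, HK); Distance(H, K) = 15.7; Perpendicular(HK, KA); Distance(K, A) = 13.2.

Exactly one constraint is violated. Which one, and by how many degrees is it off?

Perpendicular(HK, KA) — off by 5.70°.

M = (0.00, 0.00) ✓; MT at -10.20° ✓; |MT| = 12.30 ✓; ∠MTF = 94.50° ✓; |TF| = 23.00 ✓; ∠TFE = 72.20° ✓; |FE| = 12.30 ✓; ∠(FE, EH) = 90.00° ✓; |EH| = 28.70 ✓; ∠(EH, HK) = 90.00° ✓; |HK| = 15.70 ✓; ∠(HK, KA) = 95.70° ✗; |KA| = 13.20 ✓.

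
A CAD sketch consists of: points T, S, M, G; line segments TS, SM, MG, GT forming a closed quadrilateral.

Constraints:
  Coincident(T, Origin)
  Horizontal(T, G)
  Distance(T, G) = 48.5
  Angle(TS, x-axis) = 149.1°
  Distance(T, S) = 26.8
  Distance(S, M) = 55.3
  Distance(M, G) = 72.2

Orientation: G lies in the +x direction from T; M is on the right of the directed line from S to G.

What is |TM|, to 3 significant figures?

41.9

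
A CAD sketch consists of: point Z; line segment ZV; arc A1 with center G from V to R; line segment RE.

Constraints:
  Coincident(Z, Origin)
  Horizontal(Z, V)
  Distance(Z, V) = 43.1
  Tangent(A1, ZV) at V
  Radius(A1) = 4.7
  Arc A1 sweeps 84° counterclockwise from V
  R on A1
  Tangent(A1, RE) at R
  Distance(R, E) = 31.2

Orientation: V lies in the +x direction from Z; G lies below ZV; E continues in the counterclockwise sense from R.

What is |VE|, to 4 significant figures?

36.12

On A1, V sits at bearing 90° from G; an 84° counterclockwise sweep puts R at bearing 174°, so R = G + 4.7·(cos 174°, sin 174°) = (38.43, -4.209). Since A1 is tangent to RE there, GR ⟂ RE, so RE runs along (−sin 174°, cos 174°); with |RE| = 31.2, E = (35.16, -35.24). Then |VE| = |E − V| = 36.12.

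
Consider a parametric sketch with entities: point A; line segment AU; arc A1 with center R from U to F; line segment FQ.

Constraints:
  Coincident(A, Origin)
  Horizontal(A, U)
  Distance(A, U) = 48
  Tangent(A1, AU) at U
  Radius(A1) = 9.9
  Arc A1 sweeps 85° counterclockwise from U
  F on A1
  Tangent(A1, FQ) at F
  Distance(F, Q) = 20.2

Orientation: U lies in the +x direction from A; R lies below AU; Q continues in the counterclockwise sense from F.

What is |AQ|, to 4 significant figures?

46.62

On A1, U sits at bearing 90° from R; an 85° counterclockwise sweep puts F at bearing 175°, so F = R + 9.9·(cos 175°, sin 175°) = (38.14, -9.037). The tangent condition forces RF to be normal to FQ, so FQ runs along (−sin 175°, cos 175°); with |FQ| = 20.2, Q = (36.38, -29.16). Then |AQ| = |Q − A| = 46.62.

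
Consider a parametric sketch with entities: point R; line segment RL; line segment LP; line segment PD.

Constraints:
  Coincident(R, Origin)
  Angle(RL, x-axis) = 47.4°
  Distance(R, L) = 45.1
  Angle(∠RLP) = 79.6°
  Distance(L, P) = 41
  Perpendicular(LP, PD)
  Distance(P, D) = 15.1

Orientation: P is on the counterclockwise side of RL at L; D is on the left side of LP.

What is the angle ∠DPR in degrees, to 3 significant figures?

36.5°

R is at the origin; RL runs at 47.4° with length 45.1, so L = 45.1·(cos 47.4°, sin 47.4°) = (30.5, 33.2). ∠RLP = 79.6°, so LP runs at 47.4° + (180° − 79.6°) = 148° from the x-axis; with |LP| = 41.0, P = L + 41.0·(cos 148°, sin 148°) = (-4.17, 55.0). LP is perpendicular to PD; with |PD| = 15.1 on the left of LP, D = P + 15.1·(-0.533, -0.846) = (-12.2, 42.3). Then cos ∠DPR = PD·PR / (|PD||PR|), giving 36.5°.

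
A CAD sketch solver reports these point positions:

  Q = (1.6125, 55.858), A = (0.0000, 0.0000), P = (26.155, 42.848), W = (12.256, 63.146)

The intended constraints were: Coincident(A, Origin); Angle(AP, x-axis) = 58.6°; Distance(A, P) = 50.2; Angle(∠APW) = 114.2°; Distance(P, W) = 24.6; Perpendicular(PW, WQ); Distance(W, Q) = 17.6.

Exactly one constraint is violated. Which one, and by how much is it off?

Distance(W, Q) = 17.6 — off by 4.70.

A = (0.00, 0.00) ✓; AP at 58.60° ✓; |AP| = 50.20 ✓; ∠APW = 114.2° ✓; |PW| = 24.60 ✓; ∠(PW, WQ) = 90.00° ✓; |WQ| = 12.90 ✗.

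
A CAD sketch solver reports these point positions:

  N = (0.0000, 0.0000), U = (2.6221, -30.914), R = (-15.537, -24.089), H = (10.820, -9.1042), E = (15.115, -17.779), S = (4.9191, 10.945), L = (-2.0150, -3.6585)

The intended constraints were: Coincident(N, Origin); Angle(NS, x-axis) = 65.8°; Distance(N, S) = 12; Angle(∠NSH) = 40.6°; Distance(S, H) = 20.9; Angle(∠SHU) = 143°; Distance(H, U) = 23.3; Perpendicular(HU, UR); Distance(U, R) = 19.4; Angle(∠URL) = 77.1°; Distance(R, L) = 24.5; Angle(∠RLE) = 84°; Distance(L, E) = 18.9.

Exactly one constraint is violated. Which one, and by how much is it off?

Distance(L, E) = 18.9 — off by 3.30.

N = (0.00, 0.00) ✓; NS at 65.80° ✓; |NS| = 12.00 ✓; ∠NSH = 40.60° ✓; |SH| = 20.90 ✓; ∠SHU = 143.0° ✓; |HU| = 23.30 ✓; ∠(HU, UR) = 90.00° ✓; |UR| = 19.40 ✓; ∠URL = 77.10° ✓; |RL| = 24.50 ✓; ∠RLE = 84.00° ✓; |LE| = 22.20 ✗.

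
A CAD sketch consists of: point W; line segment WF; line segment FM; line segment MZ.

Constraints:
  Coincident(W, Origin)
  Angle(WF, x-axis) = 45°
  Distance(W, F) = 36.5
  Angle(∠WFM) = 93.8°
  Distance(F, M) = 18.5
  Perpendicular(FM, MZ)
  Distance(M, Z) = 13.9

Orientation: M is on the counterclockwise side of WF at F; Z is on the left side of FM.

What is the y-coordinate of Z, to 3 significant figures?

30.6

W is at the origin; WF runs at 45.0° with length 36.5, so F = 36.5·(cos 45.0°, sin 45.0°) = (25.8, 25.8). ∠WFM = 93.8°, so FM runs at 45.0° + (180° − 93.8°) = 131° from the x-axis; with |FM| = 18.5, M = F + 18.5·(cos 131°, sin 131°) = (13.6, 39.7). FM ⟂ MZ; with |MZ| = 13.9 on the left of FM, Z = M + 13.9·(-0.752, -0.659) = (3.17, 30.6). So Z.y = 30.6.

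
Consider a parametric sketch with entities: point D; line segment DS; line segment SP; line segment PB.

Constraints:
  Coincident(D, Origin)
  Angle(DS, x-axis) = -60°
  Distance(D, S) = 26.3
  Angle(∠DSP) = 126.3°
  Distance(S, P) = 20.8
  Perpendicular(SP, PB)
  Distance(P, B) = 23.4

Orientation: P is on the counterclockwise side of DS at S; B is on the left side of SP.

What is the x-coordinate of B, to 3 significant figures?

36.4

D is at the origin; DS runs at -60.0° with length 26.3, so S = 26.3·(cos -60.0°, sin -60.0°) = (13.2, -22.8). ∠DSP = 126.3°, so SP runs at -60.0° + (180° − 126.3°) = -6.30° from the x-axis; with |SP| = 20.8, P = S + 20.8·(cos -6.30°, sin -6.30°) = (33.8, -25.1). SP ⟂ PB; with |PB| = 23.4 on the left of SP, B = P + 23.4·(0.110, 0.994) = (36.4, -1.80). So B.x = 36.4.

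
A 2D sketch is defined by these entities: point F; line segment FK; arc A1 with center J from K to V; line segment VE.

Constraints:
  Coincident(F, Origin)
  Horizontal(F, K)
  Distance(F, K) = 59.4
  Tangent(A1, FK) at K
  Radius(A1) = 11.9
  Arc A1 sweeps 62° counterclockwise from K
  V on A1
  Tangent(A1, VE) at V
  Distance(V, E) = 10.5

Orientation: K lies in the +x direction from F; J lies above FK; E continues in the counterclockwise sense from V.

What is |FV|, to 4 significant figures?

70.19

F is at the origin; FK is horizontal with |FK| = 59.4 and K on the +x side, so K = (59.40, 0.000). A1 meets FK tangentially, so JK is at right angles to FK, so J = K + (0, 11.9) = (59.40, 11.90). On A1, K sits at bearing -90° from J; a 62° counterclockwise sweep puts V at bearing -28°, so V = J + 11.9·(cos -28°, sin -28°) = (69.91, 6.313). Then |FV| = |V − F| = 70.19.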